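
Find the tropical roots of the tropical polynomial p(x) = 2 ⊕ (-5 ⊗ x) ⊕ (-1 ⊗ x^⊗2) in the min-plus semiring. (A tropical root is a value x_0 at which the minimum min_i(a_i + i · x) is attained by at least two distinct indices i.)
Roots: {-4, 7}

Each tropical root is a break point of the lower envelope of the lines y = a_i + i · x (there are 3 lines, with slopes 0, 1, ..., 2). Only the lines that attain the minimum somewhere contribute to roots; other lines are dominated. Here the surviving (envelope) indices are i = 2, i = 1, i = 0.
Intersections between consecutive envelope lines give the roots: for adjacent envelope indices i < j the intersection is x = (a_i − a_j) / (j − i). Reading off the sorted break points: {-4, 7}.
Verification: at each break x_0, at least two indices attain the minimum of min_i(a_i + i · x_0).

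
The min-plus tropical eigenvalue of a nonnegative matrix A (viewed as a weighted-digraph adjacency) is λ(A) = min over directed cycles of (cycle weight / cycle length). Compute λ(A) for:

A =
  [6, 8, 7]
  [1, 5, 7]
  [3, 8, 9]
λ(A) = 9/2

Enumerate directed cycles and compute their means (weight / length). Sample:
  cycle 0 → 0: weight = 6, length = 1, mean = 6/1 ≈ 6.000
  cycle 1 → 1: weight = 5, length = 1, mean = 5/1 ≈ 5.000
  cycle 2 → 2: weight = 9, length = 1, mean = 9/1 ≈ 9.000
  cycle 0 → 1 → 0: weight = 9, length = 2, mean = 9/2 ≈ 4.500
  cycle 0 → 2 → 0: weight = 10, length = 2, mean = 10/2 ≈ 5.000
  cycle 1 → 0 → 1: weight = 9, length = 2, mean = 9/2 ≈ 4.500
Minimum mean = 4.500, attained e.g. along the cycle 0 → 1 → 0 with weight 9 and length 2. So λ(A) = 9/2 = 9/2.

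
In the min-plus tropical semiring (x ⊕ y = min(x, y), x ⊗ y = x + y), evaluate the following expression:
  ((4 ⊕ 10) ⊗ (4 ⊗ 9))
((4 ⊕ 10) ⊗ (4 ⊗ 9)) = 17

Expand innermost to outermost. Recall ⊕ takes the minimum of its arguments and ⊗ takes their sum. Working out the expression ((4 ⊕ 10) ⊗ (4 ⊗ 9)) gives 17.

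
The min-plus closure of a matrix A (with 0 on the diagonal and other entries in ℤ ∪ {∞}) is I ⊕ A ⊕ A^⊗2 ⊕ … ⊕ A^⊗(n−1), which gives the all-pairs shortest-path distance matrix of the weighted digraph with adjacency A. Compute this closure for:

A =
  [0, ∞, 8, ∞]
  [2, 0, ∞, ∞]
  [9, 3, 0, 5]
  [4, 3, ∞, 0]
Closure =
  [0, 11, 8, 13]
  [2, 0, 10, 15]
  [5, 3, 0, 5]
  [4, 3, 12, 0]

This is the Floyd-Warshall all-pairs shortest-path computation. For each intermediate vertex k = 0, 1, …, 3, update dist[i][j] ← min(dist[i][j], dist[i][k] + dist[k][j]). The final matrix gives, for each (i, j), the minimum total weight of any directed path from i to j (possibly empty when i = j).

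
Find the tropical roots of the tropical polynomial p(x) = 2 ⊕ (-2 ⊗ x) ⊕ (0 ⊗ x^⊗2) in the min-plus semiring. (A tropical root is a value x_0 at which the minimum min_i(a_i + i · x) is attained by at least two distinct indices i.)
Roots: {-2, 4}

Each tropical root is a break point of the lower envelope of the lines y = a_i + i · x (there are 3 lines, with slopes 0, 1, ..., 2). Only the lines that attain the minimum somewhere contribute to roots; other lines are dominated. Here the surviving (envelope) indices are i = 2, i = 1, i = 0.
Intersections between consecutive envelope lines give the roots: for adjacent envelope indices i < j the intersection is x = (a_i − a_j) / (j − i). Reading off the sorted break points: {-2, 4}.
Verification: at each break x_0, at least two indices attain the minimum of min_i(a_i + i · x_0).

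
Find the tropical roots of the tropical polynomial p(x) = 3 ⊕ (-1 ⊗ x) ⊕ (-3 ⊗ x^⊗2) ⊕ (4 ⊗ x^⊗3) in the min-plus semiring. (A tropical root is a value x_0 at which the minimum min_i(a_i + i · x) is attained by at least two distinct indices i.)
Roots: {-7, 2, 4}

Each tropical root is a break point of the lower envelope of the lines y = a_i + i · x (there are 4 lines, with slopes 0, 1, ..., 3). Only the lines that attain the minimum somewhere contribute to roots; other lines are dominated. Here the surviving (envelope) indices are i = 3, i = 2, i = 1, i = 0.
Intersections between consecutive envelope lines give the roots: for adjacent envelope indices i < j the intersection is x = (a_i − a_j) / (j − i). Reading off the sorted break points: {-7, 2, 4}.
Verification: at each break x_0, at least two indices attain the minimum of min_i(a_i + i · x_0).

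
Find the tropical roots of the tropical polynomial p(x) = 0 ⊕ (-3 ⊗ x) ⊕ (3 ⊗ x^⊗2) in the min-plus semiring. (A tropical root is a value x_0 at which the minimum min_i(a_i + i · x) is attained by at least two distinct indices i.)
Roots: {-6, 3}

Each tropical root is a break point of the lower envelope of the lines y = a_i + i · x (there are 3 lines, with slopes 0, 1, ..., 2). Only the lines that attain the minimum somewhere contribute to roots; other lines are dominated. Here the surviving (envelope) indices are i = 2, i = 1, i = 0.
Intersections between consecutive envelope lines give the roots: for adjacent envelope indices i < j the intersection is x = (a_i − a_j) / (j − i). Reading off the sorted break points: {-6, 3}.
Verification: at each break x_0, at least two indices attain the minimum of min_i(a_i + i · x_0).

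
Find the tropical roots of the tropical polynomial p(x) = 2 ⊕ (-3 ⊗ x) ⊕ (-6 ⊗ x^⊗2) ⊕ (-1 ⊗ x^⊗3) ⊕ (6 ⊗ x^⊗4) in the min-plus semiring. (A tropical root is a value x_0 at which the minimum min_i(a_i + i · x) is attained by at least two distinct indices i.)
Roots: {-7, -5, 3, 5}

Each tropical root is a break point of the lower envelope of the lines y = a_i + i · x (there are 5 lines, with slopes 0, 1, ..., 4). Only the lines that attain the minimum somewhere contribute to roots; other lines are dominated. Here the surviving (envelope) indices are i = 4, i = 3, i = 2, i = 1, i = 0.
Intersections between consecutive envelope lines give the roots: for adjacent envelope indices i < j the intersection is x = (a_i − a_j) / (j − i). Reading off the sorted break points: {-7, -5, 3, 5}.
Verification: at each break x_0, at least two indices attain the minimum of min_i(a_i + i · x_0).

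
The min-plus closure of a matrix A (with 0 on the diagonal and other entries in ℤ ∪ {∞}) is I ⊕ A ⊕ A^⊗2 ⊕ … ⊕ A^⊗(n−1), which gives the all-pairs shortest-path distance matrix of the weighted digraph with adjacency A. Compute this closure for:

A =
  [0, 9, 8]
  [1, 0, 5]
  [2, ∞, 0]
Closure =
  [0, 9, 8]
  [1, 0, 5]
  [2, 11, 0]

This is the Floyd-Warshall all-pairs shortest-path computation. For each intermediate vertex k = 0, 1, …, 2, update dist[i][j] ← min(dist[i][j], dist[i][k] + dist[k][j]). The final matrix gives, for each (i, j), the minimum total weight of any directed path from i to j (possibly empty when i = j).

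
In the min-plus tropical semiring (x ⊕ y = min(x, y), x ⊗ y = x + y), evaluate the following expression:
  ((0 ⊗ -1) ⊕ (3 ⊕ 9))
((0 ⊗ -1) ⊕ (3 ⊕ 9)) = -1

Expand innermost to outermost. Recall ⊕ takes the minimum of its arguments and ⊗ takes their sum. Working out the expression ((0 ⊗ -1) ⊕ (3 ⊕ 9)) gives -1.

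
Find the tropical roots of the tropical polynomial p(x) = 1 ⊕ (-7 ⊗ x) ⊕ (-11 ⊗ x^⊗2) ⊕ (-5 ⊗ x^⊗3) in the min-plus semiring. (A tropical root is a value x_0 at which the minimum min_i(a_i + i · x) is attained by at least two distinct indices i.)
Roots: {-6, 4, 8}

Each tropical root is a break point of the lower envelope of the lines y = a_i + i · x (there are 4 lines, with slopes 0, 1, ..., 3). Only the lines that attain the minimum somewhere contribute to roots; other lines are dominated. Here the surviving (envelope) indices are i = 3, i = 2, i = 1, i = 0.
Intersections between consecutive envelope lines give the roots: for adjacent envelope indices i < j the intersection is x = (a_i − a_j) / (j − i). Reading off the sorted break points: {-6, 4, 8}.
Verification: at each break x_0, at least two indices attain the minimum of min_i(a_i + i · x_0).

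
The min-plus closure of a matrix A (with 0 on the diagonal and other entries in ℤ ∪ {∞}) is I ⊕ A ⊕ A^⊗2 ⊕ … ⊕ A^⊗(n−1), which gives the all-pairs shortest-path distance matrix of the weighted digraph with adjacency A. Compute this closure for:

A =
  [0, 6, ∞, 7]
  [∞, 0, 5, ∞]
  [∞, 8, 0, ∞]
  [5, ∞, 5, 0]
Closure =
  [0, 6, 11, 7]
  [∞, 0, 5, ∞]
  [∞, 8, 0, ∞]
  [5, 11, 5, 0]

This is the Floyd-Warshall all-pairs shortest-path computation. For each intermediate vertex k = 0, 1, …, 3, update dist[i][j] ← min(dist[i][j], dist[i][k] + dist[k][j]). The final matrix gives, for each (i, j), the minimum total weight of any directed path from i to j (possibly empty when i = j).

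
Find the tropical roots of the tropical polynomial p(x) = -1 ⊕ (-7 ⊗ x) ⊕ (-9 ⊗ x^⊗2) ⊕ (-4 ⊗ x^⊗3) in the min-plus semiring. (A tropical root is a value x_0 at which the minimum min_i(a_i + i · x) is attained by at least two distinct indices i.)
Roots: {-5, 2, 6}

Each tropical root is a break point of the lower envelope of the lines y = a_i + i · x (there are 4 lines, with slopes 0, 1, ..., 3). Only the lines that attain the minimum somewhere contribute to roots; other lines are dominated. Here the surviving (envelope) indices are i = 3, i = 2, i = 1, i = 0.
Intersections between consecutive envelope lines give the roots: for adjacent envelope indices i < j the intersection is x = (a_i − a_j) / (j − i). Reading off the sorted break points: {-5, 2, 6}.
Verification: at each break x_0, at least two indices attain the minimum of min_i(a_i + i · x_0).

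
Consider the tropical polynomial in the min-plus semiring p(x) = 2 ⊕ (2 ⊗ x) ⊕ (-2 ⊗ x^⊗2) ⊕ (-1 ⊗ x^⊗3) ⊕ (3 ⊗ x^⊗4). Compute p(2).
p(2) = 2

A tropical monomial a ⊗ x^⊗i evaluates to a + i · x. Evaluating each term at x = 2:
  Term 0 contributes 2 + 0 · 2 = 2
  Term 1 contributes 2 + 1 · 2 = 4
  Term 2 contributes -2 + 2 · 2 = 2
  Term 3 contributes -1 + 3 · 2 = 5
  Term 4 contributes 3 + 4 · 2 = 11
p(2) = ⊕ of these = min[2, 4, 2, 5, 11] = 2.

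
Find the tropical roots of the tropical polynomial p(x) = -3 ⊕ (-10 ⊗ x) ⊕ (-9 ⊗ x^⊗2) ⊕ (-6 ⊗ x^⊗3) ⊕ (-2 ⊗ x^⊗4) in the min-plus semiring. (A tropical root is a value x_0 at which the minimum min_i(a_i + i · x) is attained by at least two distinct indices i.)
Roots: {-4, -3, -1, 7}

Each tropical root is a break point of the lower envelope of the lines y = a_i + i · x (there are 5 lines, with slopes 0, 1, ..., 4). Only the lines that attain the minimum somewhere contribute to roots; other lines are dominated. Here the surviving (envelope) indices are i = 4, i = 3, i = 2, i = 1, i = 0.
Intersections between consecutive envelope lines give the roots: for adjacent envelope indices i < j the intersection is x = (a_i − a_j) / (j − i). Reading off the sorted break points: {-4, -3, -1, 7}.
Verification: at each break x_0, at least two indices attain the minimum of min_i(a_i + i · x_0).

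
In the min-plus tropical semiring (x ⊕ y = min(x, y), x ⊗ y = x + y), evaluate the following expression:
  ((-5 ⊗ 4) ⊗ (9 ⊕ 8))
((-5 ⊗ 4) ⊗ (9 ⊕ 8)) = 7

Expand innermost to outermost. Recall ⊕ takes the minimum of its arguments and ⊗ takes their sum. Working out the expression ((-5 ⊗ 4) ⊗ (9 ⊕ 8)) gives 7.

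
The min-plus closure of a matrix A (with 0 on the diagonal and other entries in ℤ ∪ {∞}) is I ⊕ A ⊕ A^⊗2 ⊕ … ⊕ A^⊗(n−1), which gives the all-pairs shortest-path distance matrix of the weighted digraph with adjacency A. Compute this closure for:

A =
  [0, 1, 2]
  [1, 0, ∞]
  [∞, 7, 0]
Closure =
  [0, 1, 2]
  [1, 0, 3]
  [8, 7, 0]

This is the Floyd-Warshall all-pairs shortest-path computation. For each intermediate vertex k = 0, 1, …, 2, update dist[i][j] ← min(dist[i][j], dist[i][k] + dist[k][j]). The final matrix gives, for each (i, j), the minimum total weight of any directed path from i to j (possibly empty when i = j).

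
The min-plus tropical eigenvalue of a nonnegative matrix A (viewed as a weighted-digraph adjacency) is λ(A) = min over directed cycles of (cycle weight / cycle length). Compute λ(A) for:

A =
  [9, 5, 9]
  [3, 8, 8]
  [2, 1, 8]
λ(A) = 4

Enumerate directed cycles and compute their means (weight / length). Sample:
  cycle 0 → 0: weight = 9, length = 1, mean = 9/1 ≈ 9.000
  cycle 1 → 1: weight = 8, length = 1, mean = 8/1 ≈ 8.000
  cycle 2 → 2: weight = 8, length = 1, mean = 8/1 ≈ 8.000
  cycle 0 → 1 → 0: weight = 8, length = 2, mean = 8/2 ≈ 4.000
  cycle 0 → 2 → 0: weight = 11, length = 2, mean = 11/2 ≈ 5.500
  cycle 1 → 0 → 1: weight = 8, length = 2, mean = 8/2 ≈ 4.000
Minimum mean = 4.000, attained e.g. along the cycle 0 → 1 → 0 with weight 8 and length 2. So λ(A) = 8/2 = 4.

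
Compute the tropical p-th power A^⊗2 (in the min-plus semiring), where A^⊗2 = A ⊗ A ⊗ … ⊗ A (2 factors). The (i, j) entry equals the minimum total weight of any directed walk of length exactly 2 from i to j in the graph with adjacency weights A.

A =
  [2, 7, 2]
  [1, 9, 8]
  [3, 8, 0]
A^⊗2 =
  [4, 9, 2]
  [3, 8, 3]
  [3, 8, 0]

Each entry (A^⊗2)_ij equals the minimum over all length-2 walks i = v_0 → v_1 → … → v_2 = j of Σ_t A[v_t][v_{t+1}]. For example, for (i, j) = (0, 2) we minimise over 3 possible intermediate vertex sequences; the minimum is 2, attained along the walk 0 → 2 → 2.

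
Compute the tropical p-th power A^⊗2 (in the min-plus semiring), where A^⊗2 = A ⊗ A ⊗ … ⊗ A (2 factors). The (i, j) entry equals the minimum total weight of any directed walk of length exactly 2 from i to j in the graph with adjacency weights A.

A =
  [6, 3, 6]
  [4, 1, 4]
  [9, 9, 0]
A^⊗2 =
  [7, 4, 6]
  [5, 2, 4]
  [9, 9, 0]

Each entry (A^⊗2)_ij equals the minimum over all length-2 walks i = v_0 → v_1 → … → v_2 = j of Σ_t A[v_t][v_{t+1}]. For example, for (i, j) = (0, 2) we minimise over 3 possible intermediate vertex sequences; the minimum is 6, attained along the walk 0 → 2 → 2.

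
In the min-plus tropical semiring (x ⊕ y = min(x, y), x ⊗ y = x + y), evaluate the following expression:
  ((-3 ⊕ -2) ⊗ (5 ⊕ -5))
((-3 ⊕ -2) ⊗ (5 ⊕ -5)) = -8

Expand innermost to outermost. Recall ⊕ takes the minimum of its arguments and ⊗ takes their sum. Working out the expression ((-3 ⊕ -2) ⊗ (5 ⊕ -5)) gives -8.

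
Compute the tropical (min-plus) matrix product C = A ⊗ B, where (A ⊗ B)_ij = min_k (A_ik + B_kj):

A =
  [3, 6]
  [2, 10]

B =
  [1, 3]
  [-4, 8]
A ⊗ B =
  [2, 6]
  [3, 5]

Apply the min-plus product entry-by-entry:
  C[0][0] = min over k of (A[0][0] + B[0][0] = 3 + 1 = 4, A[0][1] + B[1][0] = 6 + -4 = 2) = 2 (attained at k = 1)
  C[0][1] = min over k of (A[0][0] + B[0][1] = 3 + 3 = 6, A[0][1] + B[1][1] = 6 + 8 = 14) = 6 (attained at k = 0)
  C[1][0] = min over k of (A[1][0] + B[0][0] = 2 + 1 = 3, A[1][1] + B[1][0] = 10 + -4 = 6) = 3 (attained at k = 0)
  C[1][1] = min over k of (A[1][0] + B[0][1] = 2 + 3 = 5, A[1][1] + B[1][1] = 10 + 8 = 18) = 5 (attained at k = 0)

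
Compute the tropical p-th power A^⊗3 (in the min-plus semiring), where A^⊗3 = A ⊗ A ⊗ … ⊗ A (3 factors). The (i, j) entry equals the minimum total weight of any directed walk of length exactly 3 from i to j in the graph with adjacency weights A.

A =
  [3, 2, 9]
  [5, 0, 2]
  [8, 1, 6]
A^⊗3 =
  [7, 2, 4]
  [5, 0, 2]
  [6, 1, 3]

Each entry (A^⊗3)_ij equals the minimum over all length-3 walks i = v_0 → v_1 → … → v_3 = j of Σ_t A[v_t][v_{t+1}]. For example, for (i, j) = (0, 2) we minimise over 9 possible intermediate vertex sequences; the minimum is 4, attained along the walk 0 → 1 → 1 → 2.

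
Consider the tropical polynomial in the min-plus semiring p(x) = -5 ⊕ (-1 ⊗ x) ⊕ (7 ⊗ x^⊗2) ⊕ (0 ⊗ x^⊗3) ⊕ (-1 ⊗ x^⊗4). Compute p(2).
p(2) = -5

A tropical monomial a ⊗ x^⊗i evaluates to a + i · x. Evaluating each term at x = 2:
  Term 0 contributes -5 + 0 · 2 = -5
  Term 1 contributes -1 + 1 · 2 = 1
  Term 2 contributes 7 + 2 · 2 = 11
  Term 3 contributes 0 + 3 · 2 = 6
  Term 4 contributes -1 + 4 · 2 = 7
p(2) = ⊕ of these = min[-5, 1, 11, 6, 7] = -5.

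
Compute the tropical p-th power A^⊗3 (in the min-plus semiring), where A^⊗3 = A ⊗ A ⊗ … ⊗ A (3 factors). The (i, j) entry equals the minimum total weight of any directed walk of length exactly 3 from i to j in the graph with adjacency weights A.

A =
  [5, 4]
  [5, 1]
A^⊗3 =
  [10, 6]
  [7, 3]

Each entry (A^⊗3)_ij equals the minimum over all length-3 walks i = v_0 → v_1 → … → v_3 = j of Σ_t A[v_t][v_{t+1}]. For example, for (i, j) = (0, 1) we minimise over 4 possible intermediate vertex sequences; the minimum is 6, attained along the walk 0 → 1 → 1 → 1.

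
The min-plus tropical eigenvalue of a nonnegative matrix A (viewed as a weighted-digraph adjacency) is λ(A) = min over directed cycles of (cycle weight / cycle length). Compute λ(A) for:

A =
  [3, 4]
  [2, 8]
λ(A) = 3

Enumerate directed cycles and compute their means (weight / length). Sample:
  cycle 0 → 0: weight = 3, length = 1, mean = 3/1 ≈ 3.000
  cycle 1 → 1: weight = 8, length = 1, mean = 8/1 ≈ 8.000
  cycle 0 → 1 → 0: weight = 6, length = 2, mean = 6/2 ≈ 3.000
  cycle 1 → 0 → 1: weight = 6, length = 2, mean = 6/2 ≈ 3.000
Minimum mean = 3.000, attained e.g. along the cycle 0 → 0 with weight 3 and length 1. So λ(A) = 3/1 = 3.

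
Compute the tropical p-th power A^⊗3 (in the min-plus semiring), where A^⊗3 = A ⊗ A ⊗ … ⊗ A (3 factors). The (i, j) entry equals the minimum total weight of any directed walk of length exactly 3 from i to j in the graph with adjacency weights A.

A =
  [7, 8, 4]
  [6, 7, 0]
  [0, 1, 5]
A^⊗3 =
  [8, 9, 5]
  [5, 6, 1]
  [1, 2, 6]

Each entry (A^⊗3)_ij equals the minimum over all length-3 walks i = v_0 → v_1 → … → v_3 = j of Σ_t A[v_t][v_{t+1}]. For example, for (i, j) = (0, 2) we minimise over 9 possible intermediate vertex sequences; the minimum is 5, attained along the walk 0 → 2 → 1 → 2.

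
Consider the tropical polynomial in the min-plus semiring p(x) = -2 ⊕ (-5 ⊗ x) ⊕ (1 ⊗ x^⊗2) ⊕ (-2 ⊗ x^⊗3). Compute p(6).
p(6) = -2

A tropical monomial a ⊗ x^⊗i evaluates to a + i · x. Evaluating each term at x = 6:
  Term 0 contributes -2 + 0 · 6 = -2
  Term 1 contributes -5 + 1 · 6 = 1
  Term 2 contributes 1 + 2 · 6 = 13
  Term 3 contributes -2 + 3 · 6 = 16
p(6) = ⊕ of these = min[-2, 1, 13, 16] = -2.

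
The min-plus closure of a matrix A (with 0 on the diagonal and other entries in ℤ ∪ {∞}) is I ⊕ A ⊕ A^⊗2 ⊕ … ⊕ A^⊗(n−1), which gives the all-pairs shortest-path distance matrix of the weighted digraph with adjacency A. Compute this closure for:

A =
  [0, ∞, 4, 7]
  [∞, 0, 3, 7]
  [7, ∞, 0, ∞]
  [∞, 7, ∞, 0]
Closure =
  [0, 14, 4, 7]
  [10, 0, 3, 7]
  [7, 21, 0, 14]
  [17, 7, 10, 0]

This is the Floyd-Warshall all-pairs shortest-path computation. For each intermediate vertex k = 0, 1, …, 3, update dist[i][j] ← min(dist[i][j], dist[i][k] + dist[k][j]). The final matrix gives, for each (i, j), the minimum total weight of any directed path from i to j (possibly empty when i = j).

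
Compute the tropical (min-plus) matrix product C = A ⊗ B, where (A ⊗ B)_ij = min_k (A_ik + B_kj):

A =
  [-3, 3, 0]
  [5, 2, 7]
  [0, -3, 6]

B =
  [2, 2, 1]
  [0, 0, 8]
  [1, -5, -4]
A ⊗ B =
  [-1, -5, -4]
  [2, 2, 3]
  [-3, -3, 1]

Apply the min-plus product entry-by-entry:
  C[0][0] = min over k of (A[0][0] + B[0][0] = -3 + 2 = -1, A[0][1] + B[1][0] = 3 + 0 = 3, A[0][2] + B[2][0] = 0 + 1 = 1) = -1 (attained at k = 0)
  C[0][1] = min over k of (A[0][0] + B[0][1] = -3 + 2 = -1, A[0][1] + B[1][1] = 3 + 0 = 3, A[0][2] + B[2][1] = 0 + -5 = -5) = -5 (attained at k = 2)
  C[0][2] = min over k of (A[0][0] + B[0][2] = -3 + 1 = -2, A[0][1] + B[1][2] = 3 + 8 = 11, A[0][2] + B[2][2] = 0 + -4 = -4) = -4 (attained at k = 2)
  C[1][0] = min over k of (A[1][0] + B[0][0] = 5 + 2 = 7, A[1][1] + B[1][0] = 2 + 0 = 2, A[1][2] + B[2][0] = 7 + 1 = 8) = 2 (attained at k = 1)
  C[1][1] = min over k of (A[1][0] + B[0][1] = 5 + 2 = 7, A[1][1] + B[1][1] = 2 + 0 = 2, A[1][2] + B[2][1] = 7 + -5 = 2) = 2 (attained at k = 1)
  C[1][2] = min over k of (A[1][0] + B[0][2] = 5 + 1 = 6, A[1][1] + B[1][2] = 2 + 8 = 10, A[1][2] + B[2][2] = 7 + -4 = 3) = 3 (attained at k = 2)
  C[2][0] = min over k of (A[2][0] + B[0][0] = 0 + 2 = 2, A[2][1] + B[1][0] = -3 + 0 = -3, A[2][2] + B[2][0] = 6 + 1 = 7) = -3 (attained at k = 1)
  C[2][1] = min over k of (A[2][0] + B[0][1] = 0 + 2 = 2, A[2][1] + B[1][1] = -3 + 0 = -3, A[2][2] + B[2][1] = 6 + -5 = 1) = -3 (attained at k = 1)
  C[2][2] = min over k of (A[2][0] + B[0][2] = 0 + 1 = 1, A[2][1] + B[1][2] = -3 + 8 = 5, A[2][2] + B[2][2] = 6 + -4 = 2) = 1 (attained at k = 0)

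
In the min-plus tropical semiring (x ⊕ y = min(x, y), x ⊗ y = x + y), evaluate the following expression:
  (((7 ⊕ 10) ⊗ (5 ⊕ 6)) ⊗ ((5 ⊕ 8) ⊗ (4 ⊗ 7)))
(((7 ⊕ 10) ⊗ (5 ⊕ 6)) ⊗ ((5 ⊕ 8) ⊗ (4 ⊗ 7))) = 28

Expand innermost to outermost. Recall ⊕ takes the minimum of its arguments and ⊗ takes their sum. Working out the expression (((7 ⊕ 10) ⊗ (5 ⊕ 6)) ⊗ ((5 ⊕ 8) ⊗ (4 ⊗ 7))) gives 28.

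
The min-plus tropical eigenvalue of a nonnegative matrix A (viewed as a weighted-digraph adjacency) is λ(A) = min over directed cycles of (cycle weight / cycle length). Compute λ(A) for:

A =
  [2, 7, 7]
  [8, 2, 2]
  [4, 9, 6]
λ(A) = 2

Enumerate directed cycles and compute their means (weight / length). Sample:
  cycle 0 → 0: weight = 2, length = 1, mean = 2/1 ≈ 2.000
  cycle 1 → 1: weight = 2, length = 1, mean = 2/1 ≈ 2.000
  cycle 2 → 2: weight = 6, length = 1, mean = 6/1 ≈ 6.000
  cycle 0 → 1 → 0: weight = 15, length = 2, mean = 15/2 ≈ 7.500
  cycle 0 → 2 → 0: weight = 11, length = 2, mean = 11/2 ≈ 5.500
  cycle 1 → 0 → 1: weight = 15, length = 2, mean = 15/2 ≈ 7.500
Minimum mean = 2.000, attained e.g. along the cycle 0 → 0 with weight 2 and length 1. So λ(A) = 2/1 = 2.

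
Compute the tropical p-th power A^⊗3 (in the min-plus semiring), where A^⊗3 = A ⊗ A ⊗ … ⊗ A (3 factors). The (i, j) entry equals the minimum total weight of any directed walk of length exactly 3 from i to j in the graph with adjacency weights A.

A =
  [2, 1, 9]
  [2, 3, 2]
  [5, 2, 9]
A^⊗3 =
  [5, 4, 5]
  [5, 5, 5]
  [6, 5, 7]

Each entry (A^⊗3)_ij equals the minimum over all length-3 walks i = v_0 → v_1 → … → v_3 = j of Σ_t A[v_t][v_{t+1}]. For example, for (i, j) = (0, 2) we minimise over 9 possible intermediate vertex sequences; the minimum is 5, attained along the walk 0 → 0 → 1 → 2.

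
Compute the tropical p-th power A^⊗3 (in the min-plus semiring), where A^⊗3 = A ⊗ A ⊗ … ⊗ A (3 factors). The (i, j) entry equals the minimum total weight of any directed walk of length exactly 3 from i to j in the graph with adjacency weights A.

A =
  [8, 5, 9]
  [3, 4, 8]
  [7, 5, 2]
A^⊗3 =
  [12, 13, 13]
  [11, 12, 12]
  [10, 9, 6]

Each entry (A^⊗3)_ij equals the minimum over all length-3 walks i = v_0 → v_1 → … → v_3 = j of Σ_t A[v_t][v_{t+1}]. For example, for (i, j) = (0, 2) we minimise over 9 possible intermediate vertex sequences; the minimum is 13, attained along the walk 0 → 2 → 2 → 2.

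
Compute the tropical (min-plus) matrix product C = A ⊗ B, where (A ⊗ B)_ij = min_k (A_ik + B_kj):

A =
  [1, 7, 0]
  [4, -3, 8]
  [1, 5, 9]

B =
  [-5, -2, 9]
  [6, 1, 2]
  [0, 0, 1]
A ⊗ B =
  [-4, -1, 1]
  [-1, -2, -1]
  [-4, -1, 7]

Apply the min-plus product entry-by-entry:
  C[0][0] = min over k of (A[0][0] + B[0][0] = 1 + -5 = -4, A[0][1] + B[1][0] = 7 + 6 = 13, A[0][2] + B[2][0] = 0 + 0 = 0) = -4 (attained at k = 0)
  C[0][1] = min over k of (A[0][0] + B[0][1] = 1 + -2 = -1, A[0][1] + B[1][1] = 7 + 1 = 8, A[0][2] + B[2][1] = 0 + 0 = 0) = -1 (attained at k = 0)
  C[0][2] = min over k of (A[0][0] + B[0][2] = 1 + 9 = 10, A[0][1] + B[1][2] = 7 + 2 = 9, A[0][2] + B[2][2] = 0 + 1 = 1) = 1 (attained at k = 2)
  C[1][0] = min over k of (A[1][0] + B[0][0] = 4 + -5 = -1, A[1][1] + B[1][0] = -3 + 6 = 3, A[1][2] + B[2][0] = 8 + 0 = 8) = -1 (attained at k = 0)
  C[1][1] = min over k of (A[1][0] + B[0][1] = 4 + -2 = 2, A[1][1] + B[1][1] = -3 + 1 = -2, A[1][2] + B[2][1] = 8 + 0 = 8) = -2 (attained at k = 1)
  C[1][2] = min over k of (A[1][0] + B[0][2] = 4 + 9 = 13, A[1][1] + B[1][2] = -3 + 2 = -1, A[1][2] + B[2][2] = 8 + 1 = 9) = -1 (attained at k = 1)
  C[2][0] = min over k of (A[2][0] + B[0][0] = 1 + -5 = -4, A[2][1] + B[1][0] = 5 + 6 = 11, A[2][2] + B[2][0] = 9 + 0 = 9) = -4 (attained at k = 0)
  C[2][1] = min over k of (A[2][0] + B[0][1] = 1 + -2 = -1, A[2][1] + B[1][1] = 5 + 1 = 6, A[2][2] + B[2][1] = 9 + 0 = 9) = -1 (attained at k = 0)
  C[2][2] = min over k of (A[2][0] + B[0][2] = 1 + 9 = 10, A[2][1] + B[1][2] = 5 + 2 = 7, A[2][2] + B[2][2] = 9 + 1 = 10) = 7 (attained at k = 1)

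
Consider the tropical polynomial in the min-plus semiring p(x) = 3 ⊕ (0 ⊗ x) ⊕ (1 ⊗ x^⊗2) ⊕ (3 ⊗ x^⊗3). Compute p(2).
p(2) = 2

A tropical monomial a ⊗ x^⊗i evaluates to a + i · x. Evaluating each term at x = 2:
  Term 0 contributes 3 + 0 · 2 = 3
  Term 1 contributes 0 + 1 · 2 = 2
  Term 2 contributes 1 + 2 · 2 = 5
  Term 3 contributes 3 + 3 · 2 = 9
p(2) = ⊕ of these = min[3, 2, 5, 9] = 2.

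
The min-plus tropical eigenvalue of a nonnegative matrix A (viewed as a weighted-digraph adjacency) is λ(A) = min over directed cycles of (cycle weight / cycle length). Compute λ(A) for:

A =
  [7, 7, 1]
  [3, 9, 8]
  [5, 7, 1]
λ(A) = 1

Enumerate directed cycles and compute their means (weight / length). Sample:
  cycle 0 → 0: weight = 7, length = 1, mean = 7/1 ≈ 7.000
  cycle 1 → 1: weight = 9, length = 1, mean = 9/1 ≈ 9.000
  cycle 2 → 2: weight = 1, length = 1, mean = 1/1 ≈ 1.000
  cycle 0 → 1 → 0: weight = 10, length = 2, mean = 10/2 ≈ 5.000
  cycle 0 → 2 → 0: weight = 6, length = 2, mean = 6/2 ≈ 3.000
  cycle 1 → 0 → 1: weight = 10, length = 2, mean = 10/2 ≈ 5.000
Minimum mean = 1.000, attained e.g. along the cycle 2 → 2 with weight 1 and length 1. So λ(A) = 1/1 = 1.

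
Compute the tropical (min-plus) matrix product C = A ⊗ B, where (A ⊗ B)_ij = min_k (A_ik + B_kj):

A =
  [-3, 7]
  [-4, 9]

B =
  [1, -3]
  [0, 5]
A ⊗ B =
  [-2, -6]
  [-3, -7]

Apply the min-plus product entry-by-entry:
  C[0][0] = min over k of (A[0][0] + B[0][0] = -3 + 1 = -2, A[0][1] + B[1][0] = 7 + 0 = 7) = -2 (attained at k = 0)
  C[0][1] = min over k of (A[0][0] + B[0][1] = -3 + -3 = -6, A[0][1] + B[1][1] = 7 + 5 = 12) = -6 (attained at k = 0)
  C[1][0] = min over k of (A[1][0] + B[0][0] = -4 + 1 = -3, A[1][1] + B[1][0] = 9 + 0 = 9) = -3 (attained at k = 0)
  C[1][1] = min over k of (A[1][0] + B[0][1] = -4 + -3 = -7, A[1][1] + B[1][1] = 9 + 5 = 14) = -7 (attained at k = 0)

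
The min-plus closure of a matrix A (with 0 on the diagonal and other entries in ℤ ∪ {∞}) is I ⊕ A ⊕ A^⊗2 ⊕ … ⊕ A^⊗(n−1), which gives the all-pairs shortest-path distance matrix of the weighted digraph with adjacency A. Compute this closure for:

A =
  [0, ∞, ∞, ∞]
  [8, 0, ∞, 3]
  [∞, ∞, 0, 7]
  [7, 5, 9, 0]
Closure =
  [0, ∞, ∞, ∞]
  [8, 0, 12, 3]
  [14, 12, 0, 7]
  [7, 5, 9, 0]

This is the Floyd-Warshall all-pairs shortest-path computation. For each intermediate vertex k = 0, 1, …, 3, update dist[i][j] ← min(dist[i][j], dist[i][k] + dist[k][j]). The final matrix gives, for each (i, j), the minimum total weight of any directed path from i to j (possibly empty when i = j).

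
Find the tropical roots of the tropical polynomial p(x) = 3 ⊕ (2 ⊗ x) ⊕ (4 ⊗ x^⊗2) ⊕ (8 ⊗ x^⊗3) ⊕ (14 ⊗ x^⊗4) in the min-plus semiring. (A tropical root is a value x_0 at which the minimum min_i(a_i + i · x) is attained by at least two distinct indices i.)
Roots: {-6, -4, -2, 1}

Each tropical root is a break point of the lower envelope of the lines y = a_i + i · x (there are 5 lines, with slopes 0, 1, ..., 4). Only the lines that attain the minimum somewhere contribute to roots; other lines are dominated. Here the surviving (envelope) indices are i = 4, i = 3, i = 2, i = 1, i = 0.
Intersections between consecutive envelope lines give the roots: for adjacent envelope indices i < j the intersection is x = (a_i − a_j) / (j − i). Reading off the sorted break points: {-6, -4, -2, 1}.
Verification: at each break x_0, at least two indices attain the minimum of min_i(a_i + i · x_0).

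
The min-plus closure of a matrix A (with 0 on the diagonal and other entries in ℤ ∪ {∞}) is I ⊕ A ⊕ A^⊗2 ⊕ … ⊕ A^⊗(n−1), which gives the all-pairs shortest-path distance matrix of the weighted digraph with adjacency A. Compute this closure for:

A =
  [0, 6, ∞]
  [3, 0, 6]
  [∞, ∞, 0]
Closure =
  [0, 6, 12]
  [3, 0, 6]
  [∞, ∞, 0]

This is the Floyd-Warshall all-pairs shortest-path computation. For each intermediate vertex k = 0, 1, …, 2, update dist[i][j] ← min(dist[i][j], dist[i][k] + dist[k][j]). The final matrix gives, for each (i, j), the minimum total weight of any directed path from i to j (possibly empty when i = j).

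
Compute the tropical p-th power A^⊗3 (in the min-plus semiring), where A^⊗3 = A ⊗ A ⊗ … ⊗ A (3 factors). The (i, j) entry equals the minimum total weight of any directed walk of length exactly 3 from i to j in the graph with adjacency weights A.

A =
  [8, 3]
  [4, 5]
A^⊗3 =
  [12, 10]
  [11, 12]

Each entry (A^⊗3)_ij equals the minimum over all length-3 walks i = v_0 → v_1 → … → v_3 = j of Σ_t A[v_t][v_{t+1}]. For example, for (i, j) = (0, 1) we minimise over 4 possible intermediate vertex sequences; the minimum is 10, attained along the walk 0 → 1 → 0 → 1.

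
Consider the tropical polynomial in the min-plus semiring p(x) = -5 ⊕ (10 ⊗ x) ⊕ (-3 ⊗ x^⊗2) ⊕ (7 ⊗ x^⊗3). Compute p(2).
p(2) = -5

A tropical monomial a ⊗ x^⊗i evaluates to a + i · x. Evaluating each term at x = 2:
  Term 0 contributes -5 + 0 · 2 = -5
  Term 1 contributes 10 + 1 · 2 = 12
  Term 2 contributes -3 + 2 · 2 = 1
  Term 3 contributes 7 + 3 · 2 = 13
p(2) = ⊕ of these = min[-5, 12, 1, 13] = -5.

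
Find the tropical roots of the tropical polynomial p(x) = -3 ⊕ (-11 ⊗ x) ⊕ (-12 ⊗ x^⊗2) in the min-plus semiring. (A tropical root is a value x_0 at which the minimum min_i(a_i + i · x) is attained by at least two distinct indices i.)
Roots: {1, 8}

Each tropical root is a break point of the lower envelope of the lines y = a_i + i · x (there are 3 lines, with slopes 0, 1, ..., 2). Only the lines that attain the minimum somewhere contribute to roots; other lines are dominated. Here the surviving (envelope) indices are i = 2, i = 1, i = 0.
Intersections between consecutive envelope lines give the roots: for adjacent envelope indices i < j the intersection is x = (a_i − a_j) / (j − i). Reading off the sorted break points: {1, 8}.
Verification: at each break x_0, at least two indices attain the minimum of min_i(a_i + i · x_0).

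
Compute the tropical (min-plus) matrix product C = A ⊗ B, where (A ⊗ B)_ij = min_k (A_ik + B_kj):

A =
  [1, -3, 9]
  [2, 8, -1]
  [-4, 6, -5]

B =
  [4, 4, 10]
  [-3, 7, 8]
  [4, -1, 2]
A ⊗ B =
  [-6, 4, 5]
  [3, -2, 1]
  [-1, -6, -3]

Apply the min-plus product entry-by-entry:
  C[0][0] = min over k of (A[0][0] + B[0][0] = 1 + 4 = 5, A[0][1] + B[1][0] = -3 + -3 = -6, A[0][2] + B[2][0] = 9 + 4 = 13) = -6 (attained at k = 1)
  C[0][1] = min over k of (A[0][0] + B[0][1] = 1 + 4 = 5, A[0][1] + B[1][1] = -3 + 7 = 4, A[0][2] + B[2][1] = 9 + -1 = 8) = 4 (attained at k = 1)
  C[0][2] = min over k of (A[0][0] + B[0][2] = 1 + 10 = 11, A[0][1] + B[1][2] = -3 + 8 = 5, A[0][2] + B[2][2] = 9 + 2 = 11) = 5 (attained at k = 1)
  C[1][0] = min over k of (A[1][0] + B[0][0] = 2 + 4 = 6, A[1][1] + B[1][0] = 8 + -3 = 5, A[1][2] + B[2][0] = -1 + 4 = 3) = 3 (attained at k = 2)
  C[1][1] = min over k of (A[1][0] + B[0][1] = 2 + 4 = 6, A[1][1] + B[1][1] = 8 + 7 = 15, A[1][2] + B[2][1] = -1 + -1 = -2) = -2 (attained at k = 2)
  C[1][2] = min over k of (A[1][0] + B[0][2] = 2 + 10 = 12, A[1][1] + B[1][2] = 8 + 8 = 16, A[1][2] + B[2][2] = -1 + 2 = 1) = 1 (attained at k = 2)
  C[2][0] = min over k of (A[2][0] + B[0][0] = -4 + 4 = 0, A[2][1] + B[1][0] = 6 + -3 = 3, A[2][2] + B[2][0] = -5 + 4 = -1) = -1 (attained at k = 2)
  C[2][1] = min over k of (A[2][0] + B[0][1] = -4 + 4 = 0, A[2][1] + B[1][1] = 6 + 7 = 13, A[2][2] + B[2][1] = -5 + -1 = -6) = -6 (attained at k = 2)
  C[2][2] = min over k of (A[2][0] + B[0][2] = -4 + 10 = 6, A[2][1] + B[1][2] = 6 + 8 = 14, A[2][2] + B[2][2] = -5 + 2 = -3) = -3 (attained at k = 2)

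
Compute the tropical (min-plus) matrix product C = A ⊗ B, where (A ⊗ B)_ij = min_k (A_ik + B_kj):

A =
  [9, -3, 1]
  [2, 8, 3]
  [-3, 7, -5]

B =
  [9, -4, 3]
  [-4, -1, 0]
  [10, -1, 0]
A ⊗ B =
  [-7, -4, -3]
  [4, -2, 3]
  [3, -7, -5]

Apply the min-plus product entry-by-entry:
  C[0][0] = min over k of (A[0][0] + B[0][0] = 9 + 9 = 18, A[0][1] + B[1][0] = -3 + -4 = -7, A[0][2] + B[2][0] = 1 + 10 = 11) = -7 (attained at k = 1)
  C[0][1] = min over k of (A[0][0] + B[0][1] = 9 + -4 = 5, A[0][1] + B[1][1] = -3 + -1 = -4, A[0][2] + B[2][1] = 1 + -1 = 0) = -4 (attained at k = 1)
  C[0][2] = min over k of (A[0][0] + B[0][2] = 9 + 3 = 12, A[0][1] + B[1][2] = -3 + 0 = -3, A[0][2] + B[2][2] = 1 + 0 = 1) = -3 (attained at k = 1)
  C[1][0] = min over k of (A[1][0] + B[0][0] = 2 + 9 = 11, A[1][1] + B[1][0] = 8 + -4 = 4, A[1][2] + B[2][0] = 3 + 10 = 13) = 4 (attained at k = 1)
  C[1][1] = min over k of (A[1][0] + B[0][1] = 2 + -4 = -2, A[1][1] + B[1][1] = 8 + -1 = 7, A[1][2] + B[2][1] = 3 + -1 = 2) = -2 (attained at k = 0)
  C[1][2] = min over k of (A[1][0] + B[0][2] = 2 + 3 = 5, A[1][1] + B[1][2] = 8 + 0 = 8, A[1][2] + B[2][2] = 3 + 0 = 3) = 3 (attained at k = 2)
  C[2][0] = min over k of (A[2][0] + B[0][0] = -3 + 9 = 6, A[2][1] + B[1][0] = 7 + -4 = 3, A[2][2] + B[2][0] = -5 + 10 = 5) = 3 (attained at k = 1)
  C[2][1] = min over k of (A[2][0] + B[0][1] = -3 + -4 = -7, A[2][1] + B[1][1] = 7 + -1 = 6, A[2][2] + B[2][1] = -5 + -1 = -6) = -7 (attained at k = 0)
  C[2][2] = min over k of (A[2][0] + B[0][2] = -3 + 3 = 0, A[2][1] + B[1][2] = 7 + 0 = 7, A[2][2] + B[2][2] = -5 + 0 = -5) = -5 (attained at k = 2)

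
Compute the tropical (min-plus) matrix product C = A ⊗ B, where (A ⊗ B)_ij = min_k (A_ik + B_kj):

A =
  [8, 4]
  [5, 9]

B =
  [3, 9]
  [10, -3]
A ⊗ B =
  [11, 1]
  [8, 6]

Apply the min-plus product entry-by-entry:
  C[0][0] = min over k of (A[0][0] + B[0][0] = 8 + 3 = 11, A[0][1] + B[1][0] = 4 + 10 = 14) = 11 (attained at k = 0)
  C[0][1] = min over k of (A[0][0] + B[0][1] = 8 + 9 = 17, A[0][1] + B[1][1] = 4 + -3 = 1) = 1 (attained at k = 1)
  C[1][0] = min over k of (A[1][0] + B[0][0] = 5 + 3 = 8, A[1][1] + B[1][0] = 9 + 10 = 19) = 8 (attained at k = 0)
  C[1][1] = min over k of (A[1][0] + B[0][1] = 5 + 9 = 14, A[1][1] + B[1][1] = 9 + -3 = 6) = 6 (attained at k = 1)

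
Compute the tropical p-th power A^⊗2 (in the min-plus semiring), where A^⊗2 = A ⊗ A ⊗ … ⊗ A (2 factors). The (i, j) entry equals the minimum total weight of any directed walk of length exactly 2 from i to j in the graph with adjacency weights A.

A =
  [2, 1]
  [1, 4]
A^⊗2 =
  [2, 3]
  [3, 2]

Each entry (A^⊗2)_ij equals the minimum over all length-2 walks i = v_0 → v_1 → … → v_2 = j of Σ_t A[v_t][v_{t+1}]. For example, for (i, j) = (0, 1) we minimise over 2 possible intermediate vertex sequences; the minimum is 3, attained along the walk 0 → 0 → 1.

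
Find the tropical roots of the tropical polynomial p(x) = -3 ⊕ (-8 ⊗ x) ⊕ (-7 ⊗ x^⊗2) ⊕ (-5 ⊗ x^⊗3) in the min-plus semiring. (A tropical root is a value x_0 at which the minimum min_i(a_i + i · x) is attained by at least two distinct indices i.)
Roots: {-2, -1, 5}

Each tropical root is a break point of the lower envelope of the lines y = a_i + i · x (there are 4 lines, with slopes 0, 1, ..., 3). Only the lines that attain the minimum somewhere contribute to roots; other lines are dominated. Here the surviving (envelope) indices are i = 3, i = 2, i = 1, i = 0.
Intersections between consecutive envelope lines give the roots: for adjacent envelope indices i < j the intersection is x = (a_i − a_j) / (j − i). Reading off the sorted break points: {-2, -1, 5}.
Verification: at each break x_0, at least two indices attain the minimum of min_i(a_i + i · x_0).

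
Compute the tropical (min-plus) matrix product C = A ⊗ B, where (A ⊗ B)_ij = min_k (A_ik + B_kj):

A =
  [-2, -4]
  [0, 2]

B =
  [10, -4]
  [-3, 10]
A ⊗ B =
  [-7, -6]
  [-1, -4]

Apply the min-plus product entry-by-entry:
  C[0][0] = min over k of (A[0][0] + B[0][0] = -2 + 10 = 8, A[0][1] + B[1][0] = -4 + -3 = -7) = -7 (attained at k = 1)
  C[0][1] = min over k of (A[0][0] + B[0][1] = -2 + -4 = -6, A[0][1] + B[1][1] = -4 + 10 = 6) = -6 (attained at k = 0)
  C[1][0] = min over k of (A[1][0] + B[0][0] = 0 + 10 = 10, A[1][1] + B[1][0] = 2 + -3 = -1) = -1 (attained at k = 1)
  C[1][1] = min over k of (A[1][0] + B[0][1] = 0 + -4 = -4, A[1][1] + B[1][1] = 2 + 10 = 12) = -4 (attained at k = 0)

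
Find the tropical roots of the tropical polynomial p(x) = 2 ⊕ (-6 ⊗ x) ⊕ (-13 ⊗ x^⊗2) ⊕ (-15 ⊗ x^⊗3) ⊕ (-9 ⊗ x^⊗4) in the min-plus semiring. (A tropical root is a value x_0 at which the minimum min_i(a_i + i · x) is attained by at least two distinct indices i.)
Roots: {-6, 2, 7, 8}

Each tropical root is a break point of the lower envelope of the lines y = a_i + i · x (there are 5 lines, with slopes 0, 1, ..., 4). Only the lines that attain the minimum somewhere contribute to roots; other lines are dominated. Here the surviving (envelope) indices are i = 4, i = 3, i = 2, i = 1, i = 0.
Intersections between consecutive envelope lines give the roots: for adjacent envelope indices i < j the intersection is x = (a_i − a_j) / (j − i). Reading off the sorted break points: {-6, 2, 7, 8}.
Verification: at each break x_0, at least two indices attain the minimum of min_i(a_i + i · x_0).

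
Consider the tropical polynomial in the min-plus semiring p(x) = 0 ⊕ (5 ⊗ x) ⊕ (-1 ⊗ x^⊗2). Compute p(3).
p(3) = 0

A tropical monomial a ⊗ x^⊗i evaluates to a + i · x. Evaluating each term at x = 3:
  Term 0 contributes 0 + 0 · 3 = 0
  Term 1 contributes 5 + 1 · 3 = 8
  Term 2 contributes -1 + 2 · 3 = 5
p(3) = ⊕ of these = min[0, 8, 5] = 0.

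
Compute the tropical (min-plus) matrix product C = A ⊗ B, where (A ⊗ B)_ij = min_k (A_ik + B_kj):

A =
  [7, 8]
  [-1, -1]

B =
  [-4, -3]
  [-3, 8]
A ⊗ B =
  [3, 4]
  [-5, -4]

Apply the min-plus product entry-by-entry:
  C[0][0] = min over k of (A[0][0] + B[0][0] = 7 + -4 = 3, A[0][1] + B[1][0] = 8 + -3 = 5) = 3 (attained at k = 0)
  C[0][1] = min over k of (A[0][0] + B[0][1] = 7 + -3 = 4, A[0][1] + B[1][1] = 8 + 8 = 16) = 4 (attained at k = 0)
  C[1][0] = min over k of (A[1][0] + B[0][0] = -1 + -4 = -5, A[1][1] + B[1][0] = -1 + -3 = -4) = -5 (attained at k = 0)
  C[1][1] = min over k of (A[1][0] + B[0][1] = -1 + -3 = -4, A[1][1] + B[1][1] = -1 + 8 = 7) = -4 (attained at k = 0)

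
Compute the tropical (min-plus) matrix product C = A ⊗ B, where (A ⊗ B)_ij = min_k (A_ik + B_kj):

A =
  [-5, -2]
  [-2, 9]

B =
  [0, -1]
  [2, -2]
A ⊗ B =
  [-5, -6]
  [-2, -3]

Apply the min-plus product entry-by-entry:
  C[0][0] = min over k of (A[0][0] + B[0][0] = -5 + 0 = -5, A[0][1] + B[1][0] = -2 + 2 = 0) = -5 (attained at k = 0)
  C[0][1] = min over k of (A[0][0] + B[0][1] = -5 + -1 = -6, A[0][1] + B[1][1] = -2 + -2 = -4) = -6 (attained at k = 0)
  C[1][0] = min over k of (A[1][0] + B[0][0] = -2 + 0 = -2, A[1][1] + B[1][0] = 9 + 2 = 11) = -2 (attained at k = 0)
  C[1][1] = min over k of (A[1][0] + B[0][1] = -2 + -1 = -3, A[1][1] + B[1][1] = 9 + -2 = 7) = -3 (attained at k = 0)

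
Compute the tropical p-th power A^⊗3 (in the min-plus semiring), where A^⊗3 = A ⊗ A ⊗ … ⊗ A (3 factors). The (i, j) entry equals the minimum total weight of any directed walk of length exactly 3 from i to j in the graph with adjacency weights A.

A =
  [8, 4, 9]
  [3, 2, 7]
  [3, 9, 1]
A^⊗3 =
  [9, 8, 11]
  [7, 6, 9]
  [5, 8, 3]

Each entry (A^⊗3)_ij equals the minimum over all length-3 walks i = v_0 → v_1 → … → v_3 = j of Σ_t A[v_t][v_{t+1}]. For example, for (i, j) = (0, 2) we minimise over 9 possible intermediate vertex sequences; the minimum is 11, attained along the walk 0 → 2 → 2 → 2.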